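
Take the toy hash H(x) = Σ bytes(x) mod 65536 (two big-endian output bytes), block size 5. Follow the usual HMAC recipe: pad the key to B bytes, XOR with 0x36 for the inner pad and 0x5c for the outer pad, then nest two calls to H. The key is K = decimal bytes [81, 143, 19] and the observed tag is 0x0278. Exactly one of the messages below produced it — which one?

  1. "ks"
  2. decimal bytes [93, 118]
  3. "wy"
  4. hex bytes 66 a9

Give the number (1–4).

Key decimal bytes [81, 143, 19] = 51 8f 13 is 3 bytes ≤ B = 5; zero-pad to 5 bytes: K' = 51 8f 13 00 00.
K' ⊕ ipad = 67 b9 25 36 36; K' ⊕ opad = 0d d3 4f 5c 5c.
m1: inner = H(67 b9 25 36 36 6b 73) = 02 8f; tag = H(0d d3 4f 5c 5c 02 8f) = 0278 ← matches
m2: inner = H(67 b9 25 36 36 5d 76) = 02 84; tag = H(0d d3 4f 5c 5c 02 84) = 026d
m3: inner = H(67 b9 25 36 36 77 79) = 02 a1; tag = H(0d d3 4f 5c 5c 02 a1) = 028a
m4: inner = H(67 b9 25 36 36 66 a9) = 02 c0; tag = H(0d d3 4f 5c 5c 02 c0) = 02a9

1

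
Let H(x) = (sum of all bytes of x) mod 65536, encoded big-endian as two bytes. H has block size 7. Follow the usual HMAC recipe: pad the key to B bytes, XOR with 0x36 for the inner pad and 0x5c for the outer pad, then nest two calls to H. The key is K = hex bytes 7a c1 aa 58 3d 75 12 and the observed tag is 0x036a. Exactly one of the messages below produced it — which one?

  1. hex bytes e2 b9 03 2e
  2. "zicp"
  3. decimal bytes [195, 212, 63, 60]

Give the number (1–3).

Key hex bytes 7a c1 aa 58 3d 75 12 is exactly B = 7 bytes: K' = 7a c1 aa 58 3d 75 12.
K' ⊕ ipad = 4c f7 9c 6e 0b 43 24; K' ⊕ opad = 26 9d f6 04 61 29 4e.
m1: inner = H(4c f7 9c 6e 0b 43 24 e2 b9 03 2e) = 04 8b; tag = H(26 9d f6 04 61 29 4e 04 8b) = 0324
m2: inner = H(4c f7 9c 6e 0b 43 24 7a 69 63 70) = 04 75; tag = H(26 9d f6 04 61 29 4e 04 75) = 030e
m3: inner = H(4c f7 9c 6e 0b 43 24 c3 d4 3f 3c) = 04 d1; tag = H(26 9d f6 04 61 29 4e 04 d1) = 036a ← matches

3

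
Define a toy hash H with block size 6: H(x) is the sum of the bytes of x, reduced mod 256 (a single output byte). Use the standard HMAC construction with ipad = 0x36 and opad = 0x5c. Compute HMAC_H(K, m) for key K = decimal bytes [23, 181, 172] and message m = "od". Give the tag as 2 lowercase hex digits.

eb

Key decimal bytes [23, 181, 172] = 17 b5 ac is 3 bytes ≤ B = 6; zero-pad to 6 bytes: K' = 17 b5 ac 00 00 00.
K' ⊕ ipad = 21 83 9a 36 36 36.  K' ⊕ opad = 4b e9 f0 5c 5c 5c.
Inner input = (K'⊕ipad) ∥ m = 21 83 9a 36 36 36 ∥ 6f 64.
Inner hash: sum = 33+131+154+54+54+54+111+100 = 691; mod 256 = 179 → b3.
Outer input = (K'⊕opad) ∥ inner = 4b e9 f0 5c 5c 5c ∥ b3.
Outer hash (tag): sum = 75+233+240+92+92+92+179 = 1003; mod 256 = 235 → eb.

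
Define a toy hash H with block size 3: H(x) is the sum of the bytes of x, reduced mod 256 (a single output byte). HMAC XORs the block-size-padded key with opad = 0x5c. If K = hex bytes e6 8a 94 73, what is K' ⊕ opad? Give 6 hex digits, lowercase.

2b5c5c

Key hex bytes e6 8a 94 73 is 4 bytes > B = 3, so hash it first: H(key) = 77, then zero-pad to 3 bytes: K' = 77 00 00.
XOR each byte with 0x5c: 77⊕5c=2b, 00⊕5c=5c, 00⊕5c=5c.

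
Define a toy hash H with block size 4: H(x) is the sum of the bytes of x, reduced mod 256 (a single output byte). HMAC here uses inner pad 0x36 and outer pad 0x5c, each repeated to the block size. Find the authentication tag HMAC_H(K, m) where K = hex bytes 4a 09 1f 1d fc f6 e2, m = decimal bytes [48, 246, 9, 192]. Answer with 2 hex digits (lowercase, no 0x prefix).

Key hex bytes 4a 09 1f 1d fc f6 e2 is 7 bytes > B = 4, so hash it first: H(key) = 63, then zero-pad to 4 bytes: K' = 63 00 00 00.
K' ⊕ ipad = 55 36 36 36.  K' ⊕ opad = 3f 5c 5c 5c.
Inner input = (K'⊕ipad) ∥ m = 55 36 36 36 ∥ 30 f6 09 c0.
Inner hash: sum = 85+54+54+54+48+246+9+192 = 742; mod 256 = 230 → e6.
Outer input = (K'⊕opad) ∥ inner = 3f 5c 5c 5c ∥ e6.
Outer hash (tag): sum = 63+92+92+92+230 = 569; mod 256 = 57 → 39.

39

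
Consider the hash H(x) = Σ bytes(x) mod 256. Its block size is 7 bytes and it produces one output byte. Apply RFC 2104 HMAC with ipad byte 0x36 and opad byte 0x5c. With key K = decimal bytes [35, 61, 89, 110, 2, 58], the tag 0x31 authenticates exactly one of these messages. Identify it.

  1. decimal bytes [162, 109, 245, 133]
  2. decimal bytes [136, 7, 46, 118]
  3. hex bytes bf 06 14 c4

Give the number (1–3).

3

Key decimal bytes [35, 61, 89, 110, 2, 58] = 23 3d 59 6e 02 3a is 6 bytes ≤ B = 7; zero-pad to 7 bytes: K' = 23 3d 59 6e 02 3a 00.
K' ⊕ ipad = 15 0b 6f 58 34 0c 36; K' ⊕ opad = 7f 61 05 32 5e 66 5c.
m1: inner = H(15 0b 6f 58 34 0c 36 a2 6d f5 85) = e6; tag = H(7f 61 05 32 5e 66 5c e6) = 1d
m2: inner = H(15 0b 6f 58 34 0c 36 88 07 2e 76) = 90; tag = H(7f 61 05 32 5e 66 5c 90) = c7
m3: inner = H(15 0b 6f 58 34 0c 36 bf 06 14 c4) = fa; tag = H(7f 61 05 32 5e 66 5c fa) = 31 ← matches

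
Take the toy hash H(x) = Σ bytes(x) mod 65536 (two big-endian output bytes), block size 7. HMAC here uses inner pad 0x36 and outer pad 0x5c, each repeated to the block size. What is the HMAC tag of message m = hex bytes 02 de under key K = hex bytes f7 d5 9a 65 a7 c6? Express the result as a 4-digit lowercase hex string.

0463

Key hex bytes f7 d5 9a 65 a7 c6 is 6 bytes ≤ B = 7; zero-pad to 7 bytes: K' = f7 d5 9a 65 a7 c6 00.
K' ⊕ ipad = c1 e3 ac 53 91 f0 36.  K' ⊕ opad = ab 89 c6 39 fb 9a 5c.
Inner input = (K'⊕ipad) ∥ m = c1 e3 ac 53 91 f0 36 ∥ 02 de.
Inner hash: sum = 193+227+172+83+145+240+54+2+222 = 1338 → 05 3a.
Outer input = (K'⊕opad) ∥ inner = ab 89 c6 39 fb 9a 5c ∥ 05 3a.
Outer hash (tag): sum = 171+137+198+57+251+154+92+5+58 = 1123 → 04 63.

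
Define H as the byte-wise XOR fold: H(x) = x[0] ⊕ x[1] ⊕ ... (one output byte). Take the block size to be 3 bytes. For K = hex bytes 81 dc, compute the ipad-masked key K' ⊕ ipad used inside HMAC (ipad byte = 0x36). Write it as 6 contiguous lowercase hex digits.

b7ea36

Key hex bytes 81 dc is 2 bytes ≤ B = 3; zero-pad to 3 bytes: K' = 81 dc 00.
XOR each byte with 0x36: 81⊕36=b7, dc⊕36=ea, 00⊕36=36.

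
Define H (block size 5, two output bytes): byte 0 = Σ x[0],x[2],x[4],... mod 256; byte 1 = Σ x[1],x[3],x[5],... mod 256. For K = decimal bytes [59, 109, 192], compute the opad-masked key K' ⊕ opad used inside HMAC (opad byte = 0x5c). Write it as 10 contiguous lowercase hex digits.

Key decimal bytes [59, 109, 192] = 3b 6d c0 is 3 bytes ≤ B = 5; zero-pad to 5 bytes: K' = 3b 6d c0 00 00.
XOR each byte with 0x5c: 3b⊕5c=67, 6d⊕5c=31, c0⊕5c=9c, 00⊕5c=5c, 00⊕5c=5c.

67319c5c5c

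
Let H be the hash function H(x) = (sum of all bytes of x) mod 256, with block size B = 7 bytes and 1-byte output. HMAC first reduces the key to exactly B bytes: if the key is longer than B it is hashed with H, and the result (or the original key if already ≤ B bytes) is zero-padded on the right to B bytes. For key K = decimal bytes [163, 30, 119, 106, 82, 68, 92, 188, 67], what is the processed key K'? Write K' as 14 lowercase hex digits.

|K| = 9 > B = 7, so first hash the key.
H(K): sum = 163+30+119+106+82+68+92+188+67 = 915; mod 256 = 147 → 93.
Zero-pad H(K) = 93 to 7 bytes: K' = 93 00 00 00 00 00 00.

93000000000000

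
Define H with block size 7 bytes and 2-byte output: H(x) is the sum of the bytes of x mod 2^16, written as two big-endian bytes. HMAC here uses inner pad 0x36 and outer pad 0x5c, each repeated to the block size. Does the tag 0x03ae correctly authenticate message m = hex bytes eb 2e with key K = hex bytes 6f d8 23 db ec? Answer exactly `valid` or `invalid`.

invalid

Key hex bytes 6f d8 23 db ec is 5 bytes ≤ B = 7; zero-pad to 7 bytes: K' = 6f d8 23 db ec 00 00.
K' ⊕ ipad = 59 ee 15 ed da 36 36; K' ⊕ opad = 33 84 7f 87 b0 5c 5c.
Inner hash: sum = 89+238+21+237+218+54+54+235+46 = 1192 → 04 a8.
Outer hash (recomputed tag): sum = 51+132+127+135+176+92+92+4+168 = 977 → 03 d1.
Recomputed tag = 03d1; claimed = 03ae → mismatch.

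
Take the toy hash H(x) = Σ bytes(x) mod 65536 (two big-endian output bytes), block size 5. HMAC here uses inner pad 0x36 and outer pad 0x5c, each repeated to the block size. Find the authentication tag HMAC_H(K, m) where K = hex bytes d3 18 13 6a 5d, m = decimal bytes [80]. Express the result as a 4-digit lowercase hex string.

01aa

Key hex bytes d3 18 13 6a 5d is exactly B = 5 bytes: K' = d3 18 13 6a 5d.
K' ⊕ ipad = e5 2e 25 5c 6b.  K' ⊕ opad = 8f 44 4f 36 01.
Inner input = (K'⊕ipad) ∥ m = e5 2e 25 5c 6b ∥ 50.
Inner hash: sum = 229+46+37+92+107+80 = 591 → 02 4f.
Outer input = (K'⊕opad) ∥ inner = 8f 44 4f 36 01 ∥ 02 4f.
Outer hash (tag): sum = 143+68+79+54+1+2+79 = 426 → 01 aa.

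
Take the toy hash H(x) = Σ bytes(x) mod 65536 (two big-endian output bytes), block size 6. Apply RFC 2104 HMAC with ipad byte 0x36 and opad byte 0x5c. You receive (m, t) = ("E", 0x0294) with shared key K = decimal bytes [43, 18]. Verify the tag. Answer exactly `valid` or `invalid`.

Key decimal bytes [43, 18] = 2b 12 is 2 bytes ≤ B = 6; zero-pad to 6 bytes: K' = 2b 12 00 00 00 00.
K' ⊕ ipad = 1d 24 36 36 36 36; K' ⊕ opad = 77 4e 5c 5c 5c 5c.
Inner hash: sum = 29+36+54+54+54+54+69 = 350 → 01 5e.
Outer hash (recomputed tag): sum = 119+78+92+92+92+92+1+94 = 660 → 02 94.
Recomputed tag = 0294; claimed = 0294 → match.

valid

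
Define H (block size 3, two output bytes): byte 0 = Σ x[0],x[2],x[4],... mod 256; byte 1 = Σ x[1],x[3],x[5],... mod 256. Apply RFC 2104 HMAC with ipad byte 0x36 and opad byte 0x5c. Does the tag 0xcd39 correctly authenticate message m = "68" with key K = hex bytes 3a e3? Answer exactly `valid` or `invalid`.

Key hex bytes 3a e3 is 2 bytes ≤ B = 3; zero-pad to 3 bytes: K' = 3a e3 00.
K' ⊕ ipad = 0c d5 36; K' ⊕ opad = 66 bf 5c.
Inner hash: even-index sum = 122 mod 256 = 122; odd-index sum = 267 mod 256 = 11 → 7a 0b.
Outer hash (recomputed tag): even-index sum = 205 mod 256 = 205; odd-index sum = 313 mod 256 = 57 → cd 39.
Recomputed tag = cd39; claimed = cd39 → match.

valid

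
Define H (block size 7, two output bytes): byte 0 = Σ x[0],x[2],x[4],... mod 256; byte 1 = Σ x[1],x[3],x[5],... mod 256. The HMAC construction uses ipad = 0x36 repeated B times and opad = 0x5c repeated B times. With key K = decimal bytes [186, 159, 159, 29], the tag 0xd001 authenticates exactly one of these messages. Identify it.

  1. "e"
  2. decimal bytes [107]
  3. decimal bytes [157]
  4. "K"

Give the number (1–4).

Key decimal bytes [186, 159, 159, 29] = ba 9f 9f 1d is 4 bytes ≤ B = 7; zero-pad to 7 bytes: K' = ba 9f 9f 1d 00 00 00.
K' ⊕ ipad = 8c a9 a9 2b 36 36 36; K' ⊕ opad = e6 c3 c3 41 5c 5c 5c.
m1: inner = H(8c a9 a9 2b 36 36 36 65) = a1 6f; tag = H(e6 c3 c3 41 5c 5c 5c a1 6f) = d001 ← matches
m2: inner = H(8c a9 a9 2b 36 36 36 6b) = a1 75; tag = H(e6 c3 c3 41 5c 5c 5c a1 75) = d601
m3: inner = H(8c a9 a9 2b 36 36 36 9d) = a1 a7; tag = H(e6 c3 c3 41 5c 5c 5c a1 a7) = 0801
m4: inner = H(8c a9 a9 2b 36 36 36 4b) = a1 55; tag = H(e6 c3 c3 41 5c 5c 5c a1 55) = b601

1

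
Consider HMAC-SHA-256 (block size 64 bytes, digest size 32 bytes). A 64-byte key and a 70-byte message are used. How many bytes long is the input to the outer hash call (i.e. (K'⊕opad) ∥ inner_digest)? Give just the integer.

Key is 64 ≤ 64 bytes, zero-padded: |K'| = 64.
Outer input = (K'⊕opad) ∥ H(inner) → 64 + 32 = 96 bytes.

96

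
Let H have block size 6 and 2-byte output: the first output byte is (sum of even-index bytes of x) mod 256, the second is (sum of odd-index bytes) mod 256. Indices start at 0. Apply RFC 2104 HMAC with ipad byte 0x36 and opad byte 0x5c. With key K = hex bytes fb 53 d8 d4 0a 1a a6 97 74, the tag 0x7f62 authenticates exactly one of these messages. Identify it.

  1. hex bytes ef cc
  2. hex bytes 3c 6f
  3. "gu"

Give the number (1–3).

1

Key hex bytes fb 53 d8 d4 0a 1a a6 97 74 is 9 bytes > B = 6, so hash it first: H(key) = f7 d8, then zero-pad to 6 bytes: K' = f7 d8 00 00 00 00.
K' ⊕ ipad = c1 ee 36 36 36 36; K' ⊕ opad = ab 84 5c 5c 5c 5c.
m1: inner = H(c1 ee 36 36 36 36 ef cc) = 1c 26; tag = H(ab 84 5c 5c 5c 5c 1c 26) = 7f62 ← matches
m2: inner = H(c1 ee 36 36 36 36 3c 6f) = 69 c9; tag = H(ab 84 5c 5c 5c 5c 69 c9) = cc05
m3: inner = H(c1 ee 36 36 36 36 67 75) = 94 cf; tag = H(ab 84 5c 5c 5c 5c 94 cf) = f70b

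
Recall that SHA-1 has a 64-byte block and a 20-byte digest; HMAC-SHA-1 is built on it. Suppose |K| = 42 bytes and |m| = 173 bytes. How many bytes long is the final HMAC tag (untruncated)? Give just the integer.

The tag is one SHA-1 digest: 20 bytes.

20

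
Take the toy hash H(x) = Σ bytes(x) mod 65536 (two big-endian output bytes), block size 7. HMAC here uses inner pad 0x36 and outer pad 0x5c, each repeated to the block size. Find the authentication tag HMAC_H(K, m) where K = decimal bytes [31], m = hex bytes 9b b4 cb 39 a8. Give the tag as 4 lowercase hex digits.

02d7

Key decimal bytes [31] = 1f is 1 byte ≤ B = 7; zero-pad to 7 bytes: K' = 1f 00 00 00 00 00 00.
K' ⊕ ipad = 29 36 36 36 36 36 36.  K' ⊕ opad = 43 5c 5c 5c 5c 5c 5c.
Inner input = (K'⊕ipad) ∥ m = 29 36 36 36 36 36 36 ∥ 9b b4 cb 39 a8.
Inner hash: sum = 41+54+54+54+54+54+54+155+180+203+57+168 = 1128 → 04 68.
Outer input = (K'⊕opad) ∥ inner = 43 5c 5c 5c 5c 5c 5c ∥ 04 68.
Outer hash (tag): sum = 67+92+92+92+92+92+92+4+104 = 727 → 02 d7.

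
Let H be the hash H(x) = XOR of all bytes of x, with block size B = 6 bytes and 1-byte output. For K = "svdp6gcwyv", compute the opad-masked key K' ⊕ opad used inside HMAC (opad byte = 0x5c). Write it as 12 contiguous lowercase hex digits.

075c5c5c5c5c

Key "svdp6gcwyv" = 73 76 64 70 36 67 63 77 79 76 is 10 bytes > B = 6, so hash it first: H(key) = 5b, then zero-pad to 6 bytes: K' = 5b 00 00 00 00 00.
XOR each byte with 0x5c: 5b⊕5c=07, 00⊕5c=5c, 00⊕5c=5c, 00⊕5c=5c, 00⊕5c=5c, 00⊕5c=5c.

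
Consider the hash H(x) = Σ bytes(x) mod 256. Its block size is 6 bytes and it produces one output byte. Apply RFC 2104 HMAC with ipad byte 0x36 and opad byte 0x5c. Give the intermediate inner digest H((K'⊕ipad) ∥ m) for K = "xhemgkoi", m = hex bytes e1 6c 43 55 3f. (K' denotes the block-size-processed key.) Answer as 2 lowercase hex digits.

9c

Key "xhemgkoi" = 78 68 65 6d 67 6b 6f 69 is 8 bytes > B = 6, so hash it first: H(key) = 5c, then zero-pad to 6 bytes: K' = 5c 00 00 00 00 00.
K' ⊕ ipad = 6a 36 36 36 36 36.
Inner input = 6a 36 36 36 36 36 ∥ e1 6c 43 55 3f.
Inner hash: sum = 106+54+54+54+54+54+225+108+67+85+63 = 924; mod 256 = 156 → 9c.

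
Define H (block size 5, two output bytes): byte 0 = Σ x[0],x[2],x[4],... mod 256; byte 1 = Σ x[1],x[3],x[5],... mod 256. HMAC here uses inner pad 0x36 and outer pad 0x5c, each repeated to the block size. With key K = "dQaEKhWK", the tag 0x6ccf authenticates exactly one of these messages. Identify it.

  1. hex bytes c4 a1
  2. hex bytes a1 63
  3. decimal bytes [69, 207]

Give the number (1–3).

Key "dQaEKhWK" = 64 51 61 45 4b 68 57 4b is 8 bytes > B = 5, so hash it first: H(key) = 67 49, then zero-pad to 5 bytes: K' = 67 49 00 00 00.
K' ⊕ ipad = 51 7f 36 36 36; K' ⊕ opad = 3b 15 5c 5c 5c.
m1: inner = H(51 7f 36 36 36 c4 a1) = 5e 79; tag = H(3b 15 5c 5c 5c 5e 79) = 6ccf ← matches
m2: inner = H(51 7f 36 36 36 a1 63) = 20 56; tag = H(3b 15 5c 5c 5c 20 56) = 4991
m3: inner = H(51 7f 36 36 36 45 cf) = 8c fa; tag = H(3b 15 5c 5c 5c 8c fa) = edfd

1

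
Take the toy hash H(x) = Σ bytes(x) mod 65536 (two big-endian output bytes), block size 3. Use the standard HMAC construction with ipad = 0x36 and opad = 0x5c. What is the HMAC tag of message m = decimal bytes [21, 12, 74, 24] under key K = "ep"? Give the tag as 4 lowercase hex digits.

Key "ep" = 65 70 is 2 bytes ≤ B = 3; zero-pad to 3 bytes: K' = 65 70 00.
K' ⊕ ipad = 53 46 36.  K' ⊕ opad = 39 2c 5c.
Inner input = (K'⊕ipad) ∥ m = 53 46 36 ∥ 15 0c 4a 18.
Inner hash: sum = 83+70+54+21+12+74+24 = 338 → 01 52.
Outer input = (K'⊕opad) ∥ inner = 39 2c 5c ∥ 01 52.
Outer hash (tag): sum = 57+44+92+1+82 = 276 → 01 14.

0114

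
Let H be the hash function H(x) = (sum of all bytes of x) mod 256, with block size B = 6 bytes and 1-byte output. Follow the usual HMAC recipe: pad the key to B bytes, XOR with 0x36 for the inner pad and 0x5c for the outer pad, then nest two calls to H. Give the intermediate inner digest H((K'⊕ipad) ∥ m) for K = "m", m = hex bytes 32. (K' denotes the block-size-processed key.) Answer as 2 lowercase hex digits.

9b

Key "m" = 6d is 1 byte ≤ B = 6; zero-pad to 6 bytes: K' = 6d 00 00 00 00 00.
K' ⊕ ipad = 5b 36 36 36 36 36.
Inner input = 5b 36 36 36 36 36 ∥ 32.
Inner hash: sum = 91+54+54+54+54+54+50 = 411; mod 256 = 155 → 9b.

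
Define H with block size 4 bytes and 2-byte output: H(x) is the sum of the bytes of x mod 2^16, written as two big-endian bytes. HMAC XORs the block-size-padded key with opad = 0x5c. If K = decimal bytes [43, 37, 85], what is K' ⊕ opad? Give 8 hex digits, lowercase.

7779095c

Key decimal bytes [43, 37, 85] = 2b 25 55 is 3 bytes ≤ B = 4; zero-pad to 4 bytes: K' = 2b 25 55 00.
XOR each byte with 0x5c: 2b⊕5c=77, 25⊕5c=79, 55⊕5c=09, 00⊕5c=5c.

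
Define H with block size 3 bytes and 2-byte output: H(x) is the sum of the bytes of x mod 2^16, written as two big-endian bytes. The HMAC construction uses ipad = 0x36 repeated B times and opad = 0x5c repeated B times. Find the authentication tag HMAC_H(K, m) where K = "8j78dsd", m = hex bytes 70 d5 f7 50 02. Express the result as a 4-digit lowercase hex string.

Key "8j78dsd" = 38 6a 37 38 64 73 64 is 7 bytes > B = 3, so hash it first: H(key) = 02 4c, then zero-pad to 3 bytes: K' = 02 4c 00.
K' ⊕ ipad = 34 7a 36.  K' ⊕ opad = 5e 10 5c.
Inner input = (K'⊕ipad) ∥ m = 34 7a 36 ∥ 70 d5 f7 50 02.
Inner hash: sum = 52+122+54+112+213+247+80+2 = 882 → 03 72.
Outer input = (K'⊕opad) ∥ inner = 5e 10 5c ∥ 03 72.
Outer hash (tag): sum = 94+16+92+3+114 = 319 → 01 3f.

013f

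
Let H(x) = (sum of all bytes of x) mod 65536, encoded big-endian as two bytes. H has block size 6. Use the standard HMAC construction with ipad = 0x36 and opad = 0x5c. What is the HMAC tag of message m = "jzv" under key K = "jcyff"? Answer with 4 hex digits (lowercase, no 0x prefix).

Key "jcyff" = 6a 63 79 66 66 is 5 bytes ≤ B = 6; zero-pad to 6 bytes: K' = 6a 63 79 66 66 00.
K' ⊕ ipad = 5c 55 4f 50 50 36.  K' ⊕ opad = 36 3f 25 3a 3a 5c.
Inner input = (K'⊕ipad) ∥ m = 5c 55 4f 50 50 36 ∥ 6a 7a 76.
Inner hash: sum = 92+85+79+80+80+54+106+122+118 = 816 → 03 30.
Outer input = (K'⊕opad) ∥ inner = 36 3f 25 3a 3a 5c ∥ 03 30.
Outer hash (tag): sum = 54+63+37+58+58+92+3+48 = 413 → 01 9d.

019d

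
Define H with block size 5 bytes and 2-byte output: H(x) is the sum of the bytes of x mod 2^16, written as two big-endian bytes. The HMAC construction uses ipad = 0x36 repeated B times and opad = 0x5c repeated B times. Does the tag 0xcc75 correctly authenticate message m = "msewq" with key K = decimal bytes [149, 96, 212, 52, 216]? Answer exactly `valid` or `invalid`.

Key decimal bytes [149, 96, 212, 52, 216] = 95 60 d4 34 d8 is exactly B = 5 bytes: K' = 95 60 d4 34 d8.
K' ⊕ ipad = a3 56 e2 02 ee; K' ⊕ opad = c9 3c 88 68 84.
Inner hash: sum = 163+86+226+2+238+109+115+101+119+113 = 1272 → 04 f8.
Outer hash (recomputed tag): sum = 201+60+136+104+132+4+248 = 885 → 03 75.
Recomputed tag = 0375; claimed = cc75 → mismatch.

invalid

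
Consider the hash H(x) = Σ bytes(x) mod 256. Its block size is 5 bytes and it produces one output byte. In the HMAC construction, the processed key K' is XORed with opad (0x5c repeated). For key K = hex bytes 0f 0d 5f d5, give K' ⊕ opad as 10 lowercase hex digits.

Key hex bytes 0f 0d 5f d5 is 4 bytes ≤ B = 5; zero-pad to 5 bytes: K' = 0f 0d 5f d5 00.
XOR each byte with 0x5c: 0f⊕5c=53, 0d⊕5c=51, 5f⊕5c=03, d5⊕5c=89, 00⊕5c=5c.

535103895c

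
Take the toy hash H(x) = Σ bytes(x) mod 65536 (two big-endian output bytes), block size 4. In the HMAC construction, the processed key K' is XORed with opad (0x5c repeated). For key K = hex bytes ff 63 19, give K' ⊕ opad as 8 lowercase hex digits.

Key hex bytes ff 63 19 is 3 bytes ≤ B = 4; zero-pad to 4 bytes: K' = ff 63 19 00.
XOR each byte with 0x5c: ff⊕5c=a3, 63⊕5c=3f, 19⊕5c=45, 00⊕5c=5c.

a33f455c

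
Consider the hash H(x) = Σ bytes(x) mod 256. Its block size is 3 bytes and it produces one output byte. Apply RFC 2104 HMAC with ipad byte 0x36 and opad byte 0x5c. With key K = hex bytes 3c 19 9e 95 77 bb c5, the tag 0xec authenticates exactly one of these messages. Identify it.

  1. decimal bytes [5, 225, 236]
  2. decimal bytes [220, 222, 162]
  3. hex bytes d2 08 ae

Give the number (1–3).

Key hex bytes 3c 19 9e 95 77 bb c5 is 7 bytes > B = 3, so hash it first: H(key) = 7f, then zero-pad to 3 bytes: K' = 7f 00 00.
K' ⊕ ipad = 49 36 36; K' ⊕ opad = 23 5c 5c.
m1: inner = H(49 36 36 05 e1 ec) = 87; tag = H(23 5c 5c 87) = 62
m2: inner = H(49 36 36 dc de a2) = 11; tag = H(23 5c 5c 11) = ec ← matches
m3: inner = H(49 36 36 d2 08 ae) = 3d; tag = H(23 5c 5c 3d) = 18

2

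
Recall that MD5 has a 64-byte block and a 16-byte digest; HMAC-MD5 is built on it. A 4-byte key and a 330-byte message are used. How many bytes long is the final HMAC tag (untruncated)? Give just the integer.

16

The tag is one MD5 digest: 16 bytes.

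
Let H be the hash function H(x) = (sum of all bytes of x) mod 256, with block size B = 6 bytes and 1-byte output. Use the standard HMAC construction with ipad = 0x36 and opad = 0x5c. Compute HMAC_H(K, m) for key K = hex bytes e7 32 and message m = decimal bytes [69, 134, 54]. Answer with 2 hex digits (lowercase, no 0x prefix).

47

Key hex bytes e7 32 is 2 bytes ≤ B = 6; zero-pad to 6 bytes: K' = e7 32 00 00 00 00.
K' ⊕ ipad = d1 04 36 36 36 36.  K' ⊕ opad = bb 6e 5c 5c 5c 5c.
Inner input = (K'⊕ipad) ∥ m = d1 04 36 36 36 36 ∥ 45 86 36.
Inner hash: sum = 209+4+54+54+54+54+69+134+54 = 686; mod 256 = 174 → ae.
Outer input = (K'⊕opad) ∥ inner = bb 6e 5c 5c 5c 5c ∥ ae.
Outer hash (tag): sum = 187+110+92+92+92+92+174 = 839; mod 256 = 71 → 47.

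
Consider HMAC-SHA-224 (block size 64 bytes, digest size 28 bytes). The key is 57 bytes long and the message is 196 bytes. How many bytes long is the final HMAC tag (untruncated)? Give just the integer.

The tag is one SHA-224 digest: 28 bytes.

28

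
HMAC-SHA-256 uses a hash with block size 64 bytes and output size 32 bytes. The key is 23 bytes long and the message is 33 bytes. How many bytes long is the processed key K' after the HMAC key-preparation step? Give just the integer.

Key is 23 ≤ 64 bytes, zero-padded: |K'| = 64.

64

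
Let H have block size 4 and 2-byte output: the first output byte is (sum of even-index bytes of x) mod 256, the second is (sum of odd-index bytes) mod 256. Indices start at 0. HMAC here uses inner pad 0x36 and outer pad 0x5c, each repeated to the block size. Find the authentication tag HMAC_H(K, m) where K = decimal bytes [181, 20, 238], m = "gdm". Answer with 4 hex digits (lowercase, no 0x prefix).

Key decimal bytes [181, 20, 238] = b5 14 ee is 3 bytes ≤ B = 4; zero-pad to 4 bytes: K' = b5 14 ee 00.
K' ⊕ ipad = 83 22 d8 36.  K' ⊕ opad = e9 48 b2 5c.
Inner input = (K'⊕ipad) ∥ m = 83 22 d8 36 ∥ 67 64 6d.
Inner hash: even-index sum = 559 mod 256 = 47; odd-index sum = 188 mod 256 = 188 → 2f bc.
Outer input = (K'⊕opad) ∥ inner = e9 48 b2 5c ∥ 2f bc.
Outer hash (tag): even-index sum = 458 mod 256 = 202; odd-index sum = 352 mod 256 = 96 → ca 60.

ca60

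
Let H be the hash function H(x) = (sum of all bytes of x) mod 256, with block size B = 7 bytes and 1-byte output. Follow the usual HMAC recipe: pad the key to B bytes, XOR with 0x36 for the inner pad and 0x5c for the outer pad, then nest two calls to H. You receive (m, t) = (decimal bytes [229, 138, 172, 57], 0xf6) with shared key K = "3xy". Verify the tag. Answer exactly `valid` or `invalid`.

valid

Key "3xy" = 33 78 79 is 3 bytes ≤ B = 7; zero-pad to 7 bytes: K' = 33 78 79 00 00 00 00.
K' ⊕ ipad = 05 4e 4f 36 36 36 36; K' ⊕ opad = 6f 24 25 5c 5c 5c 5c.
Inner hash: sum = 5+78+79+54+54+54+54+229+138+172+57 = 974; mod 256 = 206 → ce.
Outer hash (recomputed tag): sum = 111+36+37+92+92+92+92+206 = 758; mod 256 = 246 → f6.
Recomputed tag = f6; claimed = f6 → match.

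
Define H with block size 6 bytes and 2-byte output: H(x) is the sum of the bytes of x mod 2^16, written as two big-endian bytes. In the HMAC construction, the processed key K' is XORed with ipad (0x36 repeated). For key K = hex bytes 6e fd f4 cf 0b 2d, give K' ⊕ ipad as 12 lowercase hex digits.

58cbc2f93d1b

Key hex bytes 6e fd f4 cf 0b 2d is exactly B = 6 bytes: K' = 6e fd f4 cf 0b 2d.
XOR each byte with 0x36: 6e⊕36=58, fd⊕36=cb, f4⊕36=c2, cf⊕36=f9, 0b⊕36=3d, 2d⊕36=1b.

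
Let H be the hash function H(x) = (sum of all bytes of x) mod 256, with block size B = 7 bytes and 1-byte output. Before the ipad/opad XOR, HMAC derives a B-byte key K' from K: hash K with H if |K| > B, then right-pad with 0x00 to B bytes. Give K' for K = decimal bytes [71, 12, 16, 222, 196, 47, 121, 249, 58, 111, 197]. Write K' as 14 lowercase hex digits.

14000000000000

|K| = 11 > B = 7, so first hash the key.
H(K): sum = 71+12+16+222+196+47+121+249+58+111+197 = 1300; mod 256 = 20 → 14.
Zero-pad H(K) = 14 to 7 bytes: K' = 14 00 00 00 00 00 00.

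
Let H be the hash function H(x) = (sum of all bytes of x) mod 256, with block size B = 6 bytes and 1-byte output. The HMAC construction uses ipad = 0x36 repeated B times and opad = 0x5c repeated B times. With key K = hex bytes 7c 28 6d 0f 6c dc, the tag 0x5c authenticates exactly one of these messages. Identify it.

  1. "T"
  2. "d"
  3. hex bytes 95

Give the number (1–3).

Key hex bytes 7c 28 6d 0f 6c dc is exactly B = 6 bytes: K' = 7c 28 6d 0f 6c dc.
K' ⊕ ipad = 4a 1e 5b 39 5a ea; K' ⊕ opad = 20 74 31 53 30 80.
m1: inner = H(4a 1e 5b 39 5a ea 54) = 94; tag = H(20 74 31 53 30 80 94) = 5c ← matches
m2: inner = H(4a 1e 5b 39 5a ea 64) = a4; tag = H(20 74 31 53 30 80 a4) = 6c
m3: inner = H(4a 1e 5b 39 5a ea 95) = d5; tag = H(20 74 31 53 30 80 d5) = 9d

1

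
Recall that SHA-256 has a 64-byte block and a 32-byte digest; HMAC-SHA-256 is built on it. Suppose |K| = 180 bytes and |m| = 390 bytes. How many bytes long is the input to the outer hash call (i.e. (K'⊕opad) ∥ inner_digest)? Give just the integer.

Key is 180 > 64 bytes, so it is hashed to 32 bytes then zero-padded to 64: |K'| = 64.
Outer input = (K'⊕opad) ∥ H(inner) → 64 + 32 = 96 bytes.

96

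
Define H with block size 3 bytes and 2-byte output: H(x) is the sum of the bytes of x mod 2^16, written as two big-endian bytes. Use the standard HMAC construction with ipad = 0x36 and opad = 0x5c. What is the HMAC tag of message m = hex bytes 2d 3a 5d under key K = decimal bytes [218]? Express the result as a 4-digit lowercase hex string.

015c

Key decimal bytes [218] = da is 1 byte ≤ B = 3; zero-pad to 3 bytes: K' = da 00 00.
K' ⊕ ipad = ec 36 36.  K' ⊕ opad = 86 5c 5c.
Inner input = (K'⊕ipad) ∥ m = ec 36 36 ∥ 2d 3a 5d.
Inner hash: sum = 236+54+54+45+58+93 = 540 → 02 1c.
Outer input = (K'⊕opad) ∥ inner = 86 5c 5c ∥ 02 1c.
Outer hash (tag): sum = 134+92+92+2+28 = 348 → 01 5c.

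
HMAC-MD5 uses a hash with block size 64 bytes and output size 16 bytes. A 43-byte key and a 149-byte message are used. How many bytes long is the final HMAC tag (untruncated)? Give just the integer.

The tag is one MD5 digest: 16 bytes.

16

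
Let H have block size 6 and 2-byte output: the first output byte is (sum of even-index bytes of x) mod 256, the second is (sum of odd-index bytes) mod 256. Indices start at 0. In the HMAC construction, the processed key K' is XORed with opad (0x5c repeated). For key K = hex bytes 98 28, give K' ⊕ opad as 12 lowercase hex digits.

c4745c5c5c5c

Key hex bytes 98 28 is 2 bytes ≤ B = 6; zero-pad to 6 bytes: K' = 98 28 00 00 00 00.
XOR each byte with 0x5c: 98⊕5c=c4, 28⊕5c=74, 00⊕5c=5c, 00⊕5c=5c, 00⊕5c=5c, 00⊕5c=5c.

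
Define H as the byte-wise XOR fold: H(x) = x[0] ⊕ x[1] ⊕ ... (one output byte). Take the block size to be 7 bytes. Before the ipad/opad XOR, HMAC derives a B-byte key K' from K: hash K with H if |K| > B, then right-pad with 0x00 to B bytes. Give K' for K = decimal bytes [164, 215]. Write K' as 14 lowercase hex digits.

a4d70000000000

Key decimal bytes [164, 215] = a4 d7 is 2 bytes ≤ B = 7; zero-pad to 7 bytes: K' = a4 d7 00 00 00 00 00.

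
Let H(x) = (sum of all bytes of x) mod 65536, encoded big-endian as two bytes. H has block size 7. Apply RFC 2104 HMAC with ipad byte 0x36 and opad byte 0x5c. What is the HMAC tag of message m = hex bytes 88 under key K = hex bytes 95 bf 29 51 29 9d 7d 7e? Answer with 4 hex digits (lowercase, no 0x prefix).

Key hex bytes 95 bf 29 51 29 9d 7d 7e is 8 bytes > B = 7, so hash it first: H(key) = 03 8f, then zero-pad to 7 bytes: K' = 03 8f 00 00 00 00 00.
K' ⊕ ipad = 35 b9 36 36 36 36 36.  K' ⊕ opad = 5f d3 5c 5c 5c 5c 5c.
Inner input = (K'⊕ipad) ∥ m = 35 b9 36 36 36 36 36 ∥ 88.
Inner hash: sum = 53+185+54+54+54+54+54+136 = 644 → 02 84.
Outer input = (K'⊕opad) ∥ inner = 5f d3 5c 5c 5c 5c 5c ∥ 02 84.
Outer hash (tag): sum = 95+211+92+92+92+92+92+2+132 = 900 → 03 84.

0384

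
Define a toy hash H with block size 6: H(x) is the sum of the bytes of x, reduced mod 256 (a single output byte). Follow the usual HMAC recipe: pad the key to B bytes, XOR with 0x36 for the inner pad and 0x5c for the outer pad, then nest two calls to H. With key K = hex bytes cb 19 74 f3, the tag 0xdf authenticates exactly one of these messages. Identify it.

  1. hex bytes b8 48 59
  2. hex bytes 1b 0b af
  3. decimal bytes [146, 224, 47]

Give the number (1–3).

Key hex bytes cb 19 74 f3 is 4 bytes ≤ B = 6; zero-pad to 6 bytes: K' = cb 19 74 f3 00 00.
K' ⊕ ipad = fd 2f 42 c5 36 36; K' ⊕ opad = 97 45 28 af 5c 5c.
m1: inner = H(fd 2f 42 c5 36 36 b8 48 59) = f8; tag = H(97 45 28 af 5c 5c f8) = 63
m2: inner = H(fd 2f 42 c5 36 36 1b 0b af) = 74; tag = H(97 45 28 af 5c 5c 74) = df ← matches
m3: inner = H(fd 2f 42 c5 36 36 92 e0 2f) = 40; tag = H(97 45 28 af 5c 5c 40) = ab

2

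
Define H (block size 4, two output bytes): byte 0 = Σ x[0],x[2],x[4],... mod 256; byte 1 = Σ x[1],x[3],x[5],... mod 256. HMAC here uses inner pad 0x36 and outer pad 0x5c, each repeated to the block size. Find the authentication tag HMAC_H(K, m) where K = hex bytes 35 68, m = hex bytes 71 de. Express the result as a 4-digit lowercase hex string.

6f02

Key hex bytes 35 68 is 2 bytes ≤ B = 4; zero-pad to 4 bytes: K' = 35 68 00 00.
K' ⊕ ipad = 03 5e 36 36.  K' ⊕ opad = 69 34 5c 5c.
Inner input = (K'⊕ipad) ∥ m = 03 5e 36 36 ∥ 71 de.
Inner hash: even-index sum = 170 mod 256 = 170; odd-index sum = 370 mod 256 = 114 → aa 72.
Outer input = (K'⊕opad) ∥ inner = 69 34 5c 5c ∥ aa 72.
Outer hash (tag): even-index sum = 367 mod 256 = 111; odd-index sum = 258 mod 256 = 2 → 6f 02.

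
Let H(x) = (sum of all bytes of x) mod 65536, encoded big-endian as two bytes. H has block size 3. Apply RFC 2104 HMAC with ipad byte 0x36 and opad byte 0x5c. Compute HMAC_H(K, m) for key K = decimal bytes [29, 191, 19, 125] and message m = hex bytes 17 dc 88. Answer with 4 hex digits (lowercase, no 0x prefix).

Key decimal bytes [29, 191, 19, 125] = 1d bf 13 7d is 4 bytes > B = 3, so hash it first: H(key) = 01 6c, then zero-pad to 3 bytes: K' = 01 6c 00.
K' ⊕ ipad = 37 5a 36.  K' ⊕ opad = 5d 30 5c.
Inner input = (K'⊕ipad) ∥ m = 37 5a 36 ∥ 17 dc 88.
Inner hash: sum = 55+90+54+23+220+136 = 578 → 02 42.
Outer input = (K'⊕opad) ∥ inner = 5d 30 5c ∥ 02 42.
Outer hash (tag): sum = 93+48+92+2+66 = 301 → 01 2d.

012d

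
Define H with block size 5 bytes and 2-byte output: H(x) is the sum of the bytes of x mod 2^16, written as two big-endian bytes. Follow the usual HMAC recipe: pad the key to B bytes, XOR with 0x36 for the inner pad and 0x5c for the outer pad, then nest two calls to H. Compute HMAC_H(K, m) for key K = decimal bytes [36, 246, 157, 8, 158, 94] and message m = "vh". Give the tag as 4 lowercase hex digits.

029c

Key decimal bytes [36, 246, 157, 8, 158, 94] = 24 f6 9d 08 9e 5e is 6 bytes > B = 5, so hash it first: H(key) = 02 bb, then zero-pad to 5 bytes: K' = 02 bb 00 00 00.
K' ⊕ ipad = 34 8d 36 36 36.  K' ⊕ opad = 5e e7 5c 5c 5c.
Inner input = (K'⊕ipad) ∥ m = 34 8d 36 36 36 ∥ 76 68.
Inner hash: sum = 52+141+54+54+54+118+104 = 577 → 02 41.
Outer input = (K'⊕opad) ∥ inner = 5e e7 5c 5c 5c ∥ 02 41.
Outer hash (tag): sum = 94+231+92+92+92+2+65 = 668 → 02 9c.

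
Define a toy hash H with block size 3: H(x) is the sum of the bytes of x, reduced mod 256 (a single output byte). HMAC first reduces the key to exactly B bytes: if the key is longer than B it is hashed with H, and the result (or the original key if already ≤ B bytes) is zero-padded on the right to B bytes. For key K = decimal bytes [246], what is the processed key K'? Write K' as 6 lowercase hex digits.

f60000

Key decimal bytes [246] = f6 is 1 byte ≤ B = 3; zero-pad to 3 bytes: K' = f6 00 00.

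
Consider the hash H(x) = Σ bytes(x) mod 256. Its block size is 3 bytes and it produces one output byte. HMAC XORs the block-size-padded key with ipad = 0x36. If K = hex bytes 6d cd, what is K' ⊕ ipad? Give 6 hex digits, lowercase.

Key hex bytes 6d cd is 2 bytes ≤ B = 3; zero-pad to 3 bytes: K' = 6d cd 00.
XOR each byte with 0x36: 6d⊕36=5b, cd⊕36=fb, 00⊕36=36.

5bfb36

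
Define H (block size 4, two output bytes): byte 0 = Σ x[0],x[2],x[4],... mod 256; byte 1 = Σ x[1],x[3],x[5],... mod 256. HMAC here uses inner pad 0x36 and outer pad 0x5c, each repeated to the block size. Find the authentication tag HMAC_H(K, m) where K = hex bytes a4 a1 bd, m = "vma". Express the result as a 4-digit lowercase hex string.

Key hex bytes a4 a1 bd is 3 bytes ≤ B = 4; zero-pad to 4 bytes: K' = a4 a1 bd 00.
K' ⊕ ipad = 92 97 8b 36.  K' ⊕ opad = f8 fd e1 5c.
Inner input = (K'⊕ipad) ∥ m = 92 97 8b 36 ∥ 76 6d 61.
Inner hash: even-index sum = 500 mod 256 = 244; odd-index sum = 314 mod 256 = 58 → f4 3a.
Outer input = (K'⊕opad) ∥ inner = f8 fd e1 5c ∥ f4 3a.
Outer hash (tag): even-index sum = 717 mod 256 = 205; odd-index sum = 403 mod 256 = 147 → cd 93.

cd93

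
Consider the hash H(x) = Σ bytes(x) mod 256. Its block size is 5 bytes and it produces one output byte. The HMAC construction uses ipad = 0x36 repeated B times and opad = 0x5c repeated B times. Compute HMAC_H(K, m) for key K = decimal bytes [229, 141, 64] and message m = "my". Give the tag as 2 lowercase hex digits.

b4

Key decimal bytes [229, 141, 64] = e5 8d 40 is 3 bytes ≤ B = 5; zero-pad to 5 bytes: K' = e5 8d 40 00 00.
K' ⊕ ipad = d3 bb 76 36 36.  K' ⊕ opad = b9 d1 1c 5c 5c.
Inner input = (K'⊕ipad) ∥ m = d3 bb 76 36 36 ∥ 6d 79.
Inner hash: sum = 211+187+118+54+54+109+121 = 854; mod 256 = 86 → 56.
Outer input = (K'⊕opad) ∥ inner = b9 d1 1c 5c 5c ∥ 56.
Outer hash (tag): sum = 185+209+28+92+92+86 = 692; mod 256 = 180 → b4.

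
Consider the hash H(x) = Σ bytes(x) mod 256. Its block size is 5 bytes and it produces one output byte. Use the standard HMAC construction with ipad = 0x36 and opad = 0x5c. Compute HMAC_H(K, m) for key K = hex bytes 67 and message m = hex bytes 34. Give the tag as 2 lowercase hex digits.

08

Key hex bytes 67 is 1 byte ≤ B = 5; zero-pad to 5 bytes: K' = 67 00 00 00 00.
K' ⊕ ipad = 51 36 36 36 36.  K' ⊕ opad = 3b 5c 5c 5c 5c.
Inner input = (K'⊕ipad) ∥ m = 51 36 36 36 36 ∥ 34.
Inner hash: sum = 81+54+54+54+54+52 = 349; mod 256 = 93 → 5d.
Outer input = (K'⊕opad) ∥ inner = 3b 5c 5c 5c 5c ∥ 5d.
Outer hash (tag): sum = 59+92+92+92+92+93 = 520; mod 256 = 8 → 08.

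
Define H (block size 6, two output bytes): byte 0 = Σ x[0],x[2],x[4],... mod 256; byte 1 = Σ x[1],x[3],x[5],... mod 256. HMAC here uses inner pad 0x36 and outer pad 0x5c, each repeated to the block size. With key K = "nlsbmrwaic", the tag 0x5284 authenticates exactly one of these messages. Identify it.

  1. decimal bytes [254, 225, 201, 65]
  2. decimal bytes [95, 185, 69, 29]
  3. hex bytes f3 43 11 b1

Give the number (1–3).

2

Key "nlsbmrwaic" = 6e 6c 73 62 6d 72 77 61 69 63 is 10 bytes > B = 6, so hash it first: H(key) = 2e 04, then zero-pad to 6 bytes: K' = 2e 04 00 00 00 00.
K' ⊕ ipad = 18 32 36 36 36 36; K' ⊕ opad = 72 58 5c 5c 5c 5c.
m1: inner = H(18 32 36 36 36 36 fe e1 c9 41) = 4b c0; tag = H(72 58 5c 5c 5c 5c 4b c0) = 75d0
m2: inner = H(18 32 36 36 36 36 5f b9 45 1d) = 28 74; tag = H(72 58 5c 5c 5c 5c 28 74) = 5284 ← matches
m3: inner = H(18 32 36 36 36 36 f3 43 11 b1) = 88 92; tag = H(72 58 5c 5c 5c 5c 88 92) = b2a2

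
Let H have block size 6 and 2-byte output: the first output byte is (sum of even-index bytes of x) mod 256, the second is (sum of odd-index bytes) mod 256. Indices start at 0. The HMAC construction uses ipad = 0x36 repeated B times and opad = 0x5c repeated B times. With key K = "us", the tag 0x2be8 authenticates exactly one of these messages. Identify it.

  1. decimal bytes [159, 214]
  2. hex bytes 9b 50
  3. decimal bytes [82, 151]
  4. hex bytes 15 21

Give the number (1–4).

2

Key "us" = 75 73 is 2 bytes ≤ B = 6; zero-pad to 6 bytes: K' = 75 73 00 00 00 00.
K' ⊕ ipad = 43 45 36 36 36 36; K' ⊕ opad = 29 2f 5c 5c 5c 5c.
m1: inner = H(43 45 36 36 36 36 9f d6) = 4e 87; tag = H(29 2f 5c 5c 5c 5c 4e 87) = 2f6e
m2: inner = H(43 45 36 36 36 36 9b 50) = 4a 01; tag = H(29 2f 5c 5c 5c 5c 4a 01) = 2be8 ← matches
m3: inner = H(43 45 36 36 36 36 52 97) = 01 48; tag = H(29 2f 5c 5c 5c 5c 01 48) = e22f
m4: inner = H(43 45 36 36 36 36 15 21) = c4 d2; tag = H(29 2f 5c 5c 5c 5c c4 d2) = a5b9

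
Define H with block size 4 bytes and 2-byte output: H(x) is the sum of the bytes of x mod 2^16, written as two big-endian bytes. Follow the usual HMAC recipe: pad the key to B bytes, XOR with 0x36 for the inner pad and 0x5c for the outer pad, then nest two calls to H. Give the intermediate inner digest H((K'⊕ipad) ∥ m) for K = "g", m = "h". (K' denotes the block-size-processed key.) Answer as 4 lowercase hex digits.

Key "g" = 67 is 1 byte ≤ B = 4; zero-pad to 4 bytes: K' = 67 00 00 00.
K' ⊕ ipad = 51 36 36 36.
Inner input = 51 36 36 36 ∥ 68.
Inner hash: sum = 81+54+54+54+104 = 347 → 01 5b.

015b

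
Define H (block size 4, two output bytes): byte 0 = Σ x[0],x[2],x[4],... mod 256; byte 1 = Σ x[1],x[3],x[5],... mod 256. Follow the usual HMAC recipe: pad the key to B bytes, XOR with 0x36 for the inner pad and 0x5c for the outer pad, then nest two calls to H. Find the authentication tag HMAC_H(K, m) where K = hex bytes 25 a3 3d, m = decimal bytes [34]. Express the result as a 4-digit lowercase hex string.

1a26

Key hex bytes 25 a3 3d is 3 bytes ≤ B = 4; zero-pad to 4 bytes: K' = 25 a3 3d 00.
K' ⊕ ipad = 13 95 0b 36.  K' ⊕ opad = 79 ff 61 5c.
Inner input = (K'⊕ipad) ∥ m = 13 95 0b 36 ∥ 22.
Inner hash: even-index sum = 64 mod 256 = 64; odd-index sum = 203 mod 256 = 203 → 40 cb.
Outer input = (K'⊕opad) ∥ inner = 79 ff 61 5c ∥ 40 cb.
Outer hash (tag): even-index sum = 282 mod 256 = 26; odd-index sum = 550 mod 256 = 38 → 1a 26.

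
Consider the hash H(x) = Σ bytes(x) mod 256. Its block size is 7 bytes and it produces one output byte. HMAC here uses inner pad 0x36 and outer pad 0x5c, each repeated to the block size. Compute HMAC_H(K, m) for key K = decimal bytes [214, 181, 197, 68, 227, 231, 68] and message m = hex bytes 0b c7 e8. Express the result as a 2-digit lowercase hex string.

Key decimal bytes [214, 181, 197, 68, 227, 231, 68] = d6 b5 c5 44 e3 e7 44 is exactly B = 7 bytes: K' = d6 b5 c5 44 e3 e7 44.
K' ⊕ ipad = e0 83 f3 72 d5 d1 72.  K' ⊕ opad = 8a e9 99 18 bf bb 18.
Inner input = (K'⊕ipad) ∥ m = e0 83 f3 72 d5 d1 72 ∥ 0b c7 e8.
Inner hash: sum = 224+131+243+114+213+209+114+11+199+232 = 1690; mod 256 = 154 → 9a.
Outer input = (K'⊕opad) ∥ inner = 8a e9 99 18 bf bb 18 ∥ 9a.
Outer hash (tag): sum = 138+233+153+24+191+187+24+154 = 1104; mod 256 = 80 → 50.

50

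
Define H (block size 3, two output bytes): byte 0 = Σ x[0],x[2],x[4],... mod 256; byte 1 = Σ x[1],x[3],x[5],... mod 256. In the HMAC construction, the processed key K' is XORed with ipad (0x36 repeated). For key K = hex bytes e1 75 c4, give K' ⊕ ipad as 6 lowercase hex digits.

d743f2

Key hex bytes e1 75 c4 is exactly B = 3 bytes: K' = e1 75 c4.
XOR each byte with 0x36: e1⊕36=d7, 75⊕36=43, c4⊕36=f2.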